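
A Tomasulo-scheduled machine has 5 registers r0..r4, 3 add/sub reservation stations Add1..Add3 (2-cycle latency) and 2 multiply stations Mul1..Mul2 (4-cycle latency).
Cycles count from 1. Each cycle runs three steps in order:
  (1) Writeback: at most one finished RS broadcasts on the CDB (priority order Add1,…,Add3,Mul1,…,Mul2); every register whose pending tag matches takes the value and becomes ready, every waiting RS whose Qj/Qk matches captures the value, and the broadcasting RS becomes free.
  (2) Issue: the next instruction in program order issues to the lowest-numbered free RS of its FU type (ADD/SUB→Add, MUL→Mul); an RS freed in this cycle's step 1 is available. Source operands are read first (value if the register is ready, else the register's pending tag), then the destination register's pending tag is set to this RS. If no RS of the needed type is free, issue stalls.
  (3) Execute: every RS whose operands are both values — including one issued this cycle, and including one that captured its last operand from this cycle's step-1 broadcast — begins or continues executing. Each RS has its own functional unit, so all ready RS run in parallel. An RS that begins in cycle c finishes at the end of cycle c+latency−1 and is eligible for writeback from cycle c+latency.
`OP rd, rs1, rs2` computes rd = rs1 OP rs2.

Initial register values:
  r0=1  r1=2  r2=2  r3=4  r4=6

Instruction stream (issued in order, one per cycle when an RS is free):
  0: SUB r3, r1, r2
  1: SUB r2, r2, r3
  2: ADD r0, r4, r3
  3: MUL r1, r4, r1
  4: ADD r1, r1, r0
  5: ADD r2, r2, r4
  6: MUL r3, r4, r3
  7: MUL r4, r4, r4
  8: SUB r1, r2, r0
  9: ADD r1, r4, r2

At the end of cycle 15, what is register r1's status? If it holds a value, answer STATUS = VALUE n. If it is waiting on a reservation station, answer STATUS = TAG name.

STATUS = VALUE 44

cycle 1: issue SUB r3<-Add1 // r0:1,r1:2,r2:2,r3:Add1,r4:6
cycle 2: issue SUB r2<-Add2 // r0:1,r1:2,r2:Add2,r3:Add1,r4:6
cycle 3: CDB Add1=0; issue ADD r0<-Add1 // r0:Add1,r1:2,r2:Add2,r3:0,r4:6
cycle 4: issue MUL r1<-Mul1 // r0:Add1,r1:Mul1,r2:Add2,r3:0,r4:6
cycle 5: CDB Add1=6; issue ADD r1<-Add1 // r0:6,r1:Add1,r2:Add2,r3:0,r4:6
cycle 6: CDB Add2=2; issue ADD r2<-Add2 // r0:6,r1:Add1,r2:Add2,r3:0,r4:6
cycle 7: issue MUL r3<-Mul2 // r0:6,r1:Add1,r2:Add2,r3:Mul2,r4:6
cycle 8: CDB Add2=8; stall // r0:6,r1:Add1,r2:8,r3:Mul2,r4:6
cycle 9: CDB Mul1=12; issue MUL r4<-Mul1 // r0:6,r1:Add1,r2:8,r3:Mul2,r4:Mul1
cycle 10: issue SUB r1<-Add2 // r0:6,r1:Add2,r2:8,r3:Mul2,r4:Mul1
cycle 11: CDB Add1=18; issue ADD r1<-Add1 // r0:6,r1:Add1,r2:8,r3:Mul2,r4:Mul1
cycle 12: CDB Add2=2 // r0:6,r1:Add1,r2:8,r3:Mul2,r4:Mul1
cycle 13: CDB Mul1=36 // r0:6,r1:Add1,r2:8,r3:Mul2,r4:36
cycle 14: CDB Mul2=0 // r0:6,r1:Add1,r2:8,r3:0,r4:36
cycle 15: CDB Add1=44 // r0:6,r1:44,r2:8,r3:0,r4:36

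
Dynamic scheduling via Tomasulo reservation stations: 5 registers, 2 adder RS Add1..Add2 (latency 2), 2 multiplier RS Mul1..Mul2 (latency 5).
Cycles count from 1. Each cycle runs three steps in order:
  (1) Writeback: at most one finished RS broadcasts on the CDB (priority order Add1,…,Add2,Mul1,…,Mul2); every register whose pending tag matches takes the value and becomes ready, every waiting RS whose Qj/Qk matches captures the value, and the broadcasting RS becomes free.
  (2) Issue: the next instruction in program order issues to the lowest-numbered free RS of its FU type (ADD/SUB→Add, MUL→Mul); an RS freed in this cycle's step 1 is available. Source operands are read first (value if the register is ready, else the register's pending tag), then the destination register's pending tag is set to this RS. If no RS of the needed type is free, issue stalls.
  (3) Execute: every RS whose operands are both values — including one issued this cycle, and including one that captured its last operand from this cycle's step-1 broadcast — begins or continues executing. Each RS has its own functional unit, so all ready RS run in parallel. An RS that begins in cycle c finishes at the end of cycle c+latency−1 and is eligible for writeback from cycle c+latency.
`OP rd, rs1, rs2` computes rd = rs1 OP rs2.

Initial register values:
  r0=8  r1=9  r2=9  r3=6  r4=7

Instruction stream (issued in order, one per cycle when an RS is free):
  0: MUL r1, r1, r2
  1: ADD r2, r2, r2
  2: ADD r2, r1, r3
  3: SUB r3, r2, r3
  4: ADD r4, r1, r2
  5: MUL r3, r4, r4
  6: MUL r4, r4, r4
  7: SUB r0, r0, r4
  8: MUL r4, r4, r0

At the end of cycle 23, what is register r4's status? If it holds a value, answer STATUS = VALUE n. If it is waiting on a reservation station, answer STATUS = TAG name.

c1: issue MUL r1<-Mul1 | r0:8,r1:Mul1,r2:9,r3:6,r4:7
c2: issue ADD r2<-Add1 | r0:8,r1:Mul1,r2:Add1,r3:6,r4:7
c3: issue ADD r2<-Add2 | r0:8,r1:Mul1,r2:Add2,r3:6,r4:7
c4: CDB Add1=18; issue SUB r3<-Add1 | r0:8,r1:Mul1,r2:Add2,r3:Add1,r4:7
c5: stall | r0:8,r1:Mul1,r2:Add2,r3:Add1,r4:7
c6: CDB Mul1=81; stall | r0:8,r1:81,r2:Add2,r3:Add1,r4:7
c7: stall | r0:8,r1:81,r2:Add2,r3:Add1,r4:7
c8: CDB Add2=87; issue ADD r4<-Add2 | r0:8,r1:81,r2:87,r3:Add1,r4:Add2
c9: issue MUL r3<-Mul1 | r0:8,r1:81,r2:87,r3:Mul1,r4:Add2
c10: CDB Add1=81; issue MUL r4<-Mul2 | r0:8,r1:81,r2:87,r3:Mul1,r4:Mul2
c11: CDB Add2=168; issue SUB r0<-Add1 | r0:Add1,r1:81,r2:87,r3:Mul1,r4:Mul2
c12: stall | r0:Add1,r1:81,r2:87,r3:Mul1,r4:Mul2
c13: stall | r0:Add1,r1:81,r2:87,r3:Mul1,r4:Mul2
c14: stall | r0:Add1,r1:81,r2:87,r3:Mul1,r4:Mul2
c15: stall | r0:Add1,r1:81,r2:87,r3:Mul1,r4:Mul2
c16: CDB Mul1=28224; issue MUL r4<-Mul1 | r0:Add1,r1:81,r2:87,r3:28224,r4:Mul1
c17: CDB Mul2=28224 | r0:Add1,r1:81,r2:87,r3:28224,r4:Mul1
c18: - | r0:Add1,r1:81,r2:87,r3:28224,r4:Mul1
c19: CDB Add1=-28216 | r0:-28216,r1:81,r2:87,r3:28224,r4:Mul1
c20: - | r0:-28216,r1:81,r2:87,r3:28224,r4:Mul1
c21: - | r0:-28216,r1:81,r2:87,r3:28224,r4:Mul1
c22: - | r0:-28216,r1:81,r2:87,r3:28224,r4:Mul1
c23: - | r0:-28216,r1:81,r2:87,r3:28224,r4:Mul1

STATUS = TAG Mul1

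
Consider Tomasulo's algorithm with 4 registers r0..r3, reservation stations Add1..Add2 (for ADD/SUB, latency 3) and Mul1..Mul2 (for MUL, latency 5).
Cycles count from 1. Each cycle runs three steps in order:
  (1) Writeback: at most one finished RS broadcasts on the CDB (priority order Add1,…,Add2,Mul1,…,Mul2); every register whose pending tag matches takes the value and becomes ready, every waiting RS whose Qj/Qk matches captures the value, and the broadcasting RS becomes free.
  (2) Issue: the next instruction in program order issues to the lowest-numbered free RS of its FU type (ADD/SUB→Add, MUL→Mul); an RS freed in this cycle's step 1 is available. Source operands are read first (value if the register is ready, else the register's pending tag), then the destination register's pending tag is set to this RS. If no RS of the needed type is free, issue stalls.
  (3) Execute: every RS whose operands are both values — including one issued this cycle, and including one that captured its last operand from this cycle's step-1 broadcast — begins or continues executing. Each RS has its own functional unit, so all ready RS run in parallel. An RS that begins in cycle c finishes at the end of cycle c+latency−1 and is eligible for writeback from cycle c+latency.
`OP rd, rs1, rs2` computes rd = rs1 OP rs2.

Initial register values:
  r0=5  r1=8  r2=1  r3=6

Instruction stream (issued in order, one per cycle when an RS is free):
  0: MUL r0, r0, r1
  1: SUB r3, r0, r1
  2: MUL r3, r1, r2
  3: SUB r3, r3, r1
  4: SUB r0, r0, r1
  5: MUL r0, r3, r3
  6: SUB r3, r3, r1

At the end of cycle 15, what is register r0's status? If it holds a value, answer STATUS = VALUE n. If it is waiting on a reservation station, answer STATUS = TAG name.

cycle 1: issue MUL r0<-Mul1 // r0:Mul1,r1:8,r2:1,r3:6
cycle 2: issue SUB r3<-Add1 // r0:Mul1,r1:8,r2:1,r3:Add1
cycle 3: issue MUL r3<-Mul2 // r0:Mul1,r1:8,r2:1,r3:Mul2
cycle 4: issue SUB r3<-Add2 // r0:Mul1,r1:8,r2:1,r3:Add2
cycle 5: stall // r0:Mul1,r1:8,r2:1,r3:Add2
cycle 6: CDB Mul1=40; stall // r0:40,r1:8,r2:1,r3:Add2
cycle 7: stall // r0:40,r1:8,r2:1,r3:Add2
cycle 8: CDB Mul2=8; stall // r0:40,r1:8,r2:1,r3:Add2
cycle 9: CDB Add1=32; issue SUB r0<-Add1 // r0:Add1,r1:8,r2:1,r3:Add2
cycle 10: issue MUL r0<-Mul1 // r0:Mul1,r1:8,r2:1,r3:Add2
cycle 11: CDB Add2=0; issue SUB r3<-Add2 // r0:Mul1,r1:8,r2:1,r3:Add2
cycle 12: CDB Add1=32 // r0:Mul1,r1:8,r2:1,r3:Add2
cycle 13: - // r0:Mul1,r1:8,r2:1,r3:Add2
cycle 14: CDB Add2=-8 // r0:Mul1,r1:8,r2:1,r3:-8
cycle 15: - // r0:Mul1,r1:8,r2:1,r3:-8

STATUS = TAG Mul1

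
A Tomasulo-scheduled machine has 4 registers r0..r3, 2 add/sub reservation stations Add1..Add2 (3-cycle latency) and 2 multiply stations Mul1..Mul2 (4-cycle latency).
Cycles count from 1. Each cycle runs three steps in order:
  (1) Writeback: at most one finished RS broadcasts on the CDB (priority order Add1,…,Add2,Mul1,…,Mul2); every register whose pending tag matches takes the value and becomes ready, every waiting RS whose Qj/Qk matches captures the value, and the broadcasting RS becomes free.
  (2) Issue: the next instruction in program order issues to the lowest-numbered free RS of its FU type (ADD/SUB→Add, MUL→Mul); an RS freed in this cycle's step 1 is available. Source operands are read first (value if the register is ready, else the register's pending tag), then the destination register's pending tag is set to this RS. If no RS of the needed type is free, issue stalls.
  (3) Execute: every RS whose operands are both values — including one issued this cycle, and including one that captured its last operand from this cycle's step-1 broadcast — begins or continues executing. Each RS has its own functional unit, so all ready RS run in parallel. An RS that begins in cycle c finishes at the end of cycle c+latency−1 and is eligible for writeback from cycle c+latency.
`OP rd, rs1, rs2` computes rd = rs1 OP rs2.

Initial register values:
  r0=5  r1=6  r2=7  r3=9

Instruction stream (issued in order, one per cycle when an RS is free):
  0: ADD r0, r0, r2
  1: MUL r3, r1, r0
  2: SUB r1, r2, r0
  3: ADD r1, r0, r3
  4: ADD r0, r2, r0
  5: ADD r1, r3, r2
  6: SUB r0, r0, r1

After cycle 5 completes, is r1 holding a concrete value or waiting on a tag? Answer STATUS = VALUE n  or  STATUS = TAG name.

  c1: issue ADD r0<-Add1  regs: r0:Add1,r1:6,r2:7,r3:9
  c2: issue MUL r3<-Mul1  regs: r0:Add1,r1:6,r2:7,r3:Mul1
  c3: issue SUB r1<-Add2  regs: r0:Add1,r1:Add2,r2:7,r3:Mul1
  c4: CDB Add1=12; issue ADD r1<-Add1  regs: r0:12,r1:Add1,r2:7,r3:Mul1
  c5: stall  regs: r0:12,r1:Add1,r2:7,r3:Mul1

STATUS = TAG Add1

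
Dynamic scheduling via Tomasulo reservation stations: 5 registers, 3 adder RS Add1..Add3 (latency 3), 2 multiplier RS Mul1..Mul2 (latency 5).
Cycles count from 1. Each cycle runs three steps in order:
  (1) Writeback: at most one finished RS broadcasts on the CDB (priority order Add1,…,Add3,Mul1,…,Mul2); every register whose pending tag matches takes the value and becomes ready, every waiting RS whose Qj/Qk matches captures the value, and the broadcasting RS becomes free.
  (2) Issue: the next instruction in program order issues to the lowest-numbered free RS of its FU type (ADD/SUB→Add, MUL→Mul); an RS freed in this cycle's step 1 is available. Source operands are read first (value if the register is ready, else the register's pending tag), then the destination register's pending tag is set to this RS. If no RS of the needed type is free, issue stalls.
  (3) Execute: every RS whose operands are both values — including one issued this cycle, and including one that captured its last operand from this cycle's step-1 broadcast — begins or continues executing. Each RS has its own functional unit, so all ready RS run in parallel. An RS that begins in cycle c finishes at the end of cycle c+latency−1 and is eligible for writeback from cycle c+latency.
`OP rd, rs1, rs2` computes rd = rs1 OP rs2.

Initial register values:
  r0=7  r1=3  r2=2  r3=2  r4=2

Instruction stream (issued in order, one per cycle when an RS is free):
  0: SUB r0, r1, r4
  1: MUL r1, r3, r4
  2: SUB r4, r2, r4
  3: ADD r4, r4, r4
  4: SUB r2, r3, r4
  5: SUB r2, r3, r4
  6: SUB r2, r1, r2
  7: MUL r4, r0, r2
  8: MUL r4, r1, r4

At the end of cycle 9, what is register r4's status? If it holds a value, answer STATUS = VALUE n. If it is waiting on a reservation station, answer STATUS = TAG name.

cycle 1: issue SUB r0<-Add1 // r0:Add1,r1:3,r2:2,r3:2,r4:2
cycle 2: issue MUL r1<-Mul1 // r0:Add1,r1:Mul1,r2:2,r3:2,r4:2
cycle 3: issue SUB r4<-Add2 // r0:Add1,r1:Mul1,r2:2,r3:2,r4:Add2
cycle 4: CDB Add1=1; issue ADD r4<-Add1 // r0:1,r1:Mul1,r2:2,r3:2,r4:Add1
cycle 5: issue SUB r2<-Add3 // r0:1,r1:Mul1,r2:Add3,r3:2,r4:Add1
cycle 6: CDB Add2=0; issue SUB r2<-Add2 // r0:1,r1:Mul1,r2:Add2,r3:2,r4:Add1
cycle 7: CDB Mul1=4; stall // r0:1,r1:4,r2:Add2,r3:2,r4:Add1
cycle 8: stall // r0:1,r1:4,r2:Add2,r3:2,r4:Add1
cycle 9: CDB Add1=0; issue SUB r2<-Add1 // r0:1,r1:4,r2:Add1,r3:2,r4:0

STATUS = VALUE 0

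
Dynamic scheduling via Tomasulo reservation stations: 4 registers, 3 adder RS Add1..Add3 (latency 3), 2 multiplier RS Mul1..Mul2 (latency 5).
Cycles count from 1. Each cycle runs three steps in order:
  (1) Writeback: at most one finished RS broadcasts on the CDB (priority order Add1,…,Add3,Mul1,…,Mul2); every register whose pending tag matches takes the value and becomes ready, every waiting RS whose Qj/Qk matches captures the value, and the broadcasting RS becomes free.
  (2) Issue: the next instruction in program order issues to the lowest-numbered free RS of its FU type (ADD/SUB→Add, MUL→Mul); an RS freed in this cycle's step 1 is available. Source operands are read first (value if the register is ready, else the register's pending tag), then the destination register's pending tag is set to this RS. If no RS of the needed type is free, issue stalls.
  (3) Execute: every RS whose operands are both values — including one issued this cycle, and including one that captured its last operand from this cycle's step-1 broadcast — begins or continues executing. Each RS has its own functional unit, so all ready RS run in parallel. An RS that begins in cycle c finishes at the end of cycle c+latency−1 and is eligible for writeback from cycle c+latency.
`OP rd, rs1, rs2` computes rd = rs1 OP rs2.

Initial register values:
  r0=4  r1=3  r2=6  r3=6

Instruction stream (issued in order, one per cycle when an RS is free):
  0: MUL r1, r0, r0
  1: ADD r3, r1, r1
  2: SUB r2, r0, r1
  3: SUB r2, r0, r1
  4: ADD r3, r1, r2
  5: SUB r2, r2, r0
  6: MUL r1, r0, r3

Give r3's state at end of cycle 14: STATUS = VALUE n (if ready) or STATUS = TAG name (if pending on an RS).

c1: issue MUL r1<-Mul1 | r0:4,r1:Mul1,r2:6,r3:6
c2: issue ADD r3<-Add1 | r0:4,r1:Mul1,r2:6,r3:Add1
c3: issue SUB r2<-Add2 | r0:4,r1:Mul1,r2:Add2,r3:Add1
c4: issue SUB r2<-Add3 | r0:4,r1:Mul1,r2:Add3,r3:Add1
c5: stall | r0:4,r1:Mul1,r2:Add3,r3:Add1
c6: CDB Mul1=16; stall | r0:4,r1:16,r2:Add3,r3:Add1
c7: stall | r0:4,r1:16,r2:Add3,r3:Add1
c8: stall | r0:4,r1:16,r2:Add3,r3:Add1
c9: CDB Add1=32; issue ADD r3<-Add1 | r0:4,r1:16,r2:Add3,r3:Add1
c10: CDB Add2=-12; issue SUB r2<-Add2 | r0:4,r1:16,r2:Add2,r3:Add1
c11: CDB Add3=-12; issue MUL r1<-Mul1 | r0:4,r1:Mul1,r2:Add2,r3:Add1
c12: - | r0:4,r1:Mul1,r2:Add2,r3:Add1
c13: - | r0:4,r1:Mul1,r2:Add2,r3:Add1
c14: CDB Add1=4 | r0:4,r1:Mul1,r2:Add2,r3:4

STATUS = VALUE 4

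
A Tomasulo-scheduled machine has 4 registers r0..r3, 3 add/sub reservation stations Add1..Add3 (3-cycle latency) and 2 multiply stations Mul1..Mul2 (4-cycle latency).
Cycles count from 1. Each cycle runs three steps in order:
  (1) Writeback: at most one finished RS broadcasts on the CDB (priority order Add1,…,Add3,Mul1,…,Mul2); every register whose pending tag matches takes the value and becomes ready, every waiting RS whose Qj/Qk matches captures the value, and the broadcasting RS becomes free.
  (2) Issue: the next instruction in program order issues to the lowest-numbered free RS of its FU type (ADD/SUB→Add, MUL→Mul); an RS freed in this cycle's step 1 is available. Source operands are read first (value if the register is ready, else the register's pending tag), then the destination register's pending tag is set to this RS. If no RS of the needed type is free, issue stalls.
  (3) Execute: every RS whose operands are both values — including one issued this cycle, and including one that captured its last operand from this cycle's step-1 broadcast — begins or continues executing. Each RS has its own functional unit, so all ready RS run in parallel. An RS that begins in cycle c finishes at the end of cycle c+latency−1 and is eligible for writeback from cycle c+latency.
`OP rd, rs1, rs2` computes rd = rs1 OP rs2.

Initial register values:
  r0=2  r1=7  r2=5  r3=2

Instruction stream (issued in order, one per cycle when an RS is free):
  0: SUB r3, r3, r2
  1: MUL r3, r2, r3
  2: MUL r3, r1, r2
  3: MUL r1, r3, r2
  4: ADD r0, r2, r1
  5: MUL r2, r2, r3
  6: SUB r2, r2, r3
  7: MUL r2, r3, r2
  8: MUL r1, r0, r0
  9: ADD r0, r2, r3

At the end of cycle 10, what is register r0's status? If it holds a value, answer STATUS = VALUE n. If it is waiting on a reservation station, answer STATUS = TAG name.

  c1: issue SUB r3<-Add1  regs: r0:2,r1:7,r2:5,r3:Add1
  c2: issue MUL r3<-Mul1  regs: r0:2,r1:7,r2:5,r3:Mul1
  c3: issue MUL r3<-Mul2  regs: r0:2,r1:7,r2:5,r3:Mul2
  c4: CDB Add1=-3; stall  regs: r0:2,r1:7,r2:5,r3:Mul2
  c5: stall  regs: r0:2,r1:7,r2:5,r3:Mul2
  c6: stall  regs: r0:2,r1:7,r2:5,r3:Mul2
  c7: CDB Mul2=35; issue MUL r1<-Mul2  regs: r0:2,r1:Mul2,r2:5,r3:35
  c8: CDB Mul1=-15; issue ADD r0<-Add1  regs: r0:Add1,r1:Mul2,r2:5,r3:35
  c9: issue MUL r2<-Mul1  regs: r0:Add1,r1:Mul2,r2:Mul1,r3:35
  c10: issue SUB r2<-Add2  regs: r0:Add1,r1:Mul2,r2:Add2,r3:35

STATUS = TAG Add1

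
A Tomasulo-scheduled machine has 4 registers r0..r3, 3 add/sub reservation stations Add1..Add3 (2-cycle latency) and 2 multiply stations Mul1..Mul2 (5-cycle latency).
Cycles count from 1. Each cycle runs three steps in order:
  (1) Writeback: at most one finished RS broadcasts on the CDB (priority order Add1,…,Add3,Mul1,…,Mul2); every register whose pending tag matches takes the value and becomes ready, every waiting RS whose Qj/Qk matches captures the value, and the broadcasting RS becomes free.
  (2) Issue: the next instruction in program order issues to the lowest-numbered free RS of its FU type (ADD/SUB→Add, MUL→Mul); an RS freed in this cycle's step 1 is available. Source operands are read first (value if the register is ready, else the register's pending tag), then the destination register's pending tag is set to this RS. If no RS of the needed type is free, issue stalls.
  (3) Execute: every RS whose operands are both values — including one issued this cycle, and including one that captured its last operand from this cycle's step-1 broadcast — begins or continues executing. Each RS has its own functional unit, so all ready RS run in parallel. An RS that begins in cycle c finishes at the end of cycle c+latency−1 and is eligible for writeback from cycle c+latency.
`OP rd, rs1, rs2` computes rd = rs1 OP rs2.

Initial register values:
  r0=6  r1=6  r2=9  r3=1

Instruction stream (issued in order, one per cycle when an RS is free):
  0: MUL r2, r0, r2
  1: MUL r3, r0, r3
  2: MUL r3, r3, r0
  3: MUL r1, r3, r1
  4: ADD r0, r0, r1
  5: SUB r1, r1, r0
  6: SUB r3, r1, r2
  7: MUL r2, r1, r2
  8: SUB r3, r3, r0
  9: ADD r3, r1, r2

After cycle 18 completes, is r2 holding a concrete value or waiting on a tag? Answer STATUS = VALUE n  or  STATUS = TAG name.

STATUS = TAG Mul1

c1: issue MUL r2<-Mul1 | r0:6,r1:6,r2:Mul1,r3:1
c2: issue MUL r3<-Mul2 | r0:6,r1:6,r2:Mul1,r3:Mul2
c3: stall | r0:6,r1:6,r2:Mul1,r3:Mul2
c4: stall | r0:6,r1:6,r2:Mul1,r3:Mul2
c5: stall | r0:6,r1:6,r2:Mul1,r3:Mul2
c6: CDB Mul1=54; issue MUL r3<-Mul1 | r0:6,r1:6,r2:54,r3:Mul1
c7: CDB Mul2=6; issue MUL r1<-Mul2 | r0:6,r1:Mul2,r2:54,r3:Mul1
c8: issue ADD r0<-Add1 | r0:Add1,r1:Mul2,r2:54,r3:Mul1
c9: issue SUB r1<-Add2 | r0:Add1,r1:Add2,r2:54,r3:Mul1
c10: issue SUB r3<-Add3 | r0:Add1,r1:Add2,r2:54,r3:Add3
c11: stall | r0:Add1,r1:Add2,r2:54,r3:Add3
c12: CDB Mul1=36; issue MUL r2<-Mul1 | r0:Add1,r1:Add2,r2:Mul1,r3:Add3
c13: stall | r0:Add1,r1:Add2,r2:Mul1,r3:Add3
c14: stall | r0:Add1,r1:Add2,r2:Mul1,r3:Add3
c15: stall | r0:Add1,r1:Add2,r2:Mul1,r3:Add3
c16: stall | r0:Add1,r1:Add2,r2:Mul1,r3:Add3
c17: CDB Mul2=216; stall | r0:Add1,r1:Add2,r2:Mul1,r3:Add3
c18: stall | r0:Add1,r1:Add2,r2:Mul1,r3:Add3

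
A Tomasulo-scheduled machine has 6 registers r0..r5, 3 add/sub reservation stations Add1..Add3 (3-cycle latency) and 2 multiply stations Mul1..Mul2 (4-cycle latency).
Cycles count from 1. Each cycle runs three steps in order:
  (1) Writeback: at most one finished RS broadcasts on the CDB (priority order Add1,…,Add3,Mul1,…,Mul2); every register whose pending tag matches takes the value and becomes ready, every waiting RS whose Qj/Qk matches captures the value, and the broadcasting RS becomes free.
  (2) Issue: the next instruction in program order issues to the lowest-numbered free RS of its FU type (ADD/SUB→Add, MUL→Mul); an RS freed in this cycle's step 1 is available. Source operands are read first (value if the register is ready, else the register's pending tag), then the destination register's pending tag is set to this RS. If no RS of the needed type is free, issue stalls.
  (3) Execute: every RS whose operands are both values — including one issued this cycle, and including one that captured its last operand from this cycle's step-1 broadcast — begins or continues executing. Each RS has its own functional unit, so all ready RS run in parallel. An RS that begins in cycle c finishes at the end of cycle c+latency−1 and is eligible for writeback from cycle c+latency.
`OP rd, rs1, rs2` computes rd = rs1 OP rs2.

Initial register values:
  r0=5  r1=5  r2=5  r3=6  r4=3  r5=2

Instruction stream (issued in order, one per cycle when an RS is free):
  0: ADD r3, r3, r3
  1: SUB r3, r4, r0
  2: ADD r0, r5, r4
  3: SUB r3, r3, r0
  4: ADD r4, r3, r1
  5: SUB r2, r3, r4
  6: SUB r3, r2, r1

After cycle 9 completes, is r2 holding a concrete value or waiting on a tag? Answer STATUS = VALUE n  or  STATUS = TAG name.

cycle 1: issue ADD r3<-Add1 // r0:5,r1:5,r2:5,r3:Add1,r4:3,r5:2
cycle 2: issue SUB r3<-Add2 // r0:5,r1:5,r2:5,r3:Add2,r4:3,r5:2
cycle 3: issue ADD r0<-Add3 // r0:Add3,r1:5,r2:5,r3:Add2,r4:3,r5:2
cycle 4: CDB Add1=12; issue SUB r3<-Add1 // r0:Add3,r1:5,r2:5,r3:Add1,r4:3,r5:2
cycle 5: CDB Add2=-2; issue ADD r4<-Add2 // r0:Add3,r1:5,r2:5,r3:Add1,r4:Add2,r5:2
cycle 6: CDB Add3=5; issue SUB r2<-Add3 // r0:5,r1:5,r2:Add3,r3:Add1,r4:Add2,r5:2
cycle 7: stall // r0:5,r1:5,r2:Add3,r3:Add1,r4:Add2,r5:2
cycle 8: stall // r0:5,r1:5,r2:Add3,r3:Add1,r4:Add2,r5:2
cycle 9: CDB Add1=-7; issue SUB r3<-Add1 // r0:5,r1:5,r2:Add3,r3:Add1,r4:Add2,r5:2

STATUS = TAG Add3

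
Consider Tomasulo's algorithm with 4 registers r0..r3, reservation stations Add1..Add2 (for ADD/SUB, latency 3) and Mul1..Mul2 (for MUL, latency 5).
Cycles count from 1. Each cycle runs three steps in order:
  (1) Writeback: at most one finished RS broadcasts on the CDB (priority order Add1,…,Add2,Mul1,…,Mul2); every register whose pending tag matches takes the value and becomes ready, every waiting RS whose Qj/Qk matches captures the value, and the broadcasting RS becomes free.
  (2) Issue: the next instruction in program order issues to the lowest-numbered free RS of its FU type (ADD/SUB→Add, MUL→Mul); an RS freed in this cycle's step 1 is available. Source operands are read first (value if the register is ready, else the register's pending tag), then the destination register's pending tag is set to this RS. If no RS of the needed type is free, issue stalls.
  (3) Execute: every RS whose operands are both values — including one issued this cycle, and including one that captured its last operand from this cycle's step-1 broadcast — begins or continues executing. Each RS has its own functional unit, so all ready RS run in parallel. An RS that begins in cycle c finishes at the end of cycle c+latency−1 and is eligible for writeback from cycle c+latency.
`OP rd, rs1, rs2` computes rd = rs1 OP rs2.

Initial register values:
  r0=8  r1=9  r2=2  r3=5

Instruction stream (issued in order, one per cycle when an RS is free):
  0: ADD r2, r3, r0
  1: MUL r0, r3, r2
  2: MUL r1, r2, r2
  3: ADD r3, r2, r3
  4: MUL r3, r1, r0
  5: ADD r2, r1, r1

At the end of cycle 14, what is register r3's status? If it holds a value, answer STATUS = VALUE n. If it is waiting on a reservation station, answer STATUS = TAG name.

STATUS = TAG Mul1

  c1: issue ADD r2<-Add1  regs: r0:8,r1:9,r2:Add1,r3:5
  c2: issue MUL r0<-Mul1  regs: r0:Mul1,r1:9,r2:Add1,r3:5
  c3: issue MUL r1<-Mul2  regs: r0:Mul1,r1:Mul2,r2:Add1,r3:5
  c4: CDB Add1=13; issue ADD r3<-Add1  regs: r0:Mul1,r1:Mul2,r2:13,r3:Add1
  c5: stall  regs: r0:Mul1,r1:Mul2,r2:13,r3:Add1
  c6: stall  regs: r0:Mul1,r1:Mul2,r2:13,r3:Add1
  c7: CDB Add1=18; stall  regs: r0:Mul1,r1:Mul2,r2:13,r3:18
  c8: stall  regs: r0:Mul1,r1:Mul2,r2:13,r3:18
  c9: CDB Mul1=65; issue MUL r3<-Mul1  regs: r0:65,r1:Mul2,r2:13,r3:Mul1
  c10: CDB Mul2=169; issue ADD r2<-Add1  regs: r0:65,r1:169,r2:Add1,r3:Mul1
  c11: -  regs: r0:65,r1:169,r2:Add1,r3:Mul1
  c12: -  regs: r0:65,r1:169,r2:Add1,r3:Mul1
  c13: CDB Add1=338  regs: r0:65,r1:169,r2:338,r3:Mul1
  c14: -  regs: r0:65,r1:169,r2:338,r3:Mul1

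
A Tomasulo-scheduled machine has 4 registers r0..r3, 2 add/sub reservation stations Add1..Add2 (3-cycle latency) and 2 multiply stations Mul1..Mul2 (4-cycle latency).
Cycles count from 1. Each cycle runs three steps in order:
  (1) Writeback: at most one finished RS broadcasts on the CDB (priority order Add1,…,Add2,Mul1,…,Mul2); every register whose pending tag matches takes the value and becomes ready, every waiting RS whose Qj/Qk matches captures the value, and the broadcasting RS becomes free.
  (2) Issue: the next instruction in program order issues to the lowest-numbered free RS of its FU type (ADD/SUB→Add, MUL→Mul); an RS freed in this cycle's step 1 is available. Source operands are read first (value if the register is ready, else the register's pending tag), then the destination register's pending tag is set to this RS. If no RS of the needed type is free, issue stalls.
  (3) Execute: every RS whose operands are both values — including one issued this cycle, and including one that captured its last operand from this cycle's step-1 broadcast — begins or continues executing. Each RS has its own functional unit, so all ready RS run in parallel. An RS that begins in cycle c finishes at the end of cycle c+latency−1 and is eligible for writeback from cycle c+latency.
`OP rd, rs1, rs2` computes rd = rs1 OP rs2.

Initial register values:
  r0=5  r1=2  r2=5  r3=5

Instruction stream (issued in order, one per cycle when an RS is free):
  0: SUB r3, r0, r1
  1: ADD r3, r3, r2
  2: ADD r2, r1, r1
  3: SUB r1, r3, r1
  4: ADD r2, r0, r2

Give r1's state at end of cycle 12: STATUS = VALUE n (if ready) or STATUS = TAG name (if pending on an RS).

STATUS = VALUE 6

cycle 1: issue SUB r3<-Add1 // r0:5,r1:2,r2:5,r3:Add1
cycle 2: issue ADD r3<-Add2 // r0:5,r1:2,r2:5,r3:Add2
cycle 3: stall // r0:5,r1:2,r2:5,r3:Add2
cycle 4: CDB Add1=3; issue ADD r2<-Add1 // r0:5,r1:2,r2:Add1,r3:Add2
cycle 5: stall // r0:5,r1:2,r2:Add1,r3:Add2
cycle 6: stall // r0:5,r1:2,r2:Add1,r3:Add2
cycle 7: CDB Add1=4; issue SUB r1<-Add1 // r0:5,r1:Add1,r2:4,r3:Add2
cycle 8: CDB Add2=8; issue ADD r2<-Add2 // r0:5,r1:Add1,r2:Add2,r3:8
cycle 9: - // r0:5,r1:Add1,r2:Add2,r3:8
cycle 10: - // r0:5,r1:Add1,r2:Add2,r3:8
cycle 11: CDB Add1=6 // r0:5,r1:6,r2:Add2,r3:8
cycle 12: CDB Add2=9 // r0:5,r1:6,r2:9,r3:8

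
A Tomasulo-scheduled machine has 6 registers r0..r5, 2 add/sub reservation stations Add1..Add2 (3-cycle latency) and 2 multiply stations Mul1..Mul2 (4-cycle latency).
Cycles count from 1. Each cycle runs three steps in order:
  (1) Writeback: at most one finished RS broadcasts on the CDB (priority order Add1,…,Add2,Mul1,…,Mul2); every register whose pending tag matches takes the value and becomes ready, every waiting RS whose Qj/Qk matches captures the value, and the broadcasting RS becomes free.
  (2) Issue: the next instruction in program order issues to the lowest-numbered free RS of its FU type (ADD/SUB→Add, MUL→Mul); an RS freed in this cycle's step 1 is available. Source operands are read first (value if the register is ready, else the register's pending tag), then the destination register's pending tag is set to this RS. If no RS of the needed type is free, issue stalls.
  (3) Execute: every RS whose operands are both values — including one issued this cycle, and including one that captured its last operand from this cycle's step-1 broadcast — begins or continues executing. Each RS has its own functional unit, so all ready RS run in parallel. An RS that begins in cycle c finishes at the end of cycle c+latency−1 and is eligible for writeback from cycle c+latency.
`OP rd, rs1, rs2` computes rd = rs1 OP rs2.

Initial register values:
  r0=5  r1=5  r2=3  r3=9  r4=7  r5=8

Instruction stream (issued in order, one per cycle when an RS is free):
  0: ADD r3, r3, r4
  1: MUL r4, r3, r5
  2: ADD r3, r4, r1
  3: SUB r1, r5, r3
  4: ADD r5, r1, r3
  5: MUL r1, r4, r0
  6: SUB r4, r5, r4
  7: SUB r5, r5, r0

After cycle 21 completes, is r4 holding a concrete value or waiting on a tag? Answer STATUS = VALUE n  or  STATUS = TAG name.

STATUS = VALUE -120

c1: issue ADD r3<-Add1 | r0:5,r1:5,r2:3,r3:Add1,r4:7,r5:8
c2: issue MUL r4<-Mul1 | r0:5,r1:5,r2:3,r3:Add1,r4:Mul1,r5:8
c3: issue ADD r3<-Add2 | r0:5,r1:5,r2:3,r3:Add2,r4:Mul1,r5:8
c4: CDB Add1=16; issue SUB r1<-Add1 | r0:5,r1:Add1,r2:3,r3:Add2,r4:Mul1,r5:8
c5: stall | r0:5,r1:Add1,r2:3,r3:Add2,r4:Mul1,r5:8
c6: stall | r0:5,r1:Add1,r2:3,r3:Add2,r4:Mul1,r5:8
c7: stall | r0:5,r1:Add1,r2:3,r3:Add2,r4:Mul1,r5:8
c8: CDB Mul1=128; stall | r0:5,r1:Add1,r2:3,r3:Add2,r4:128,r5:8
c9: stall | r0:5,r1:Add1,r2:3,r3:Add2,r4:128,r5:8
c10: stall | r0:5,r1:Add1,r2:3,r3:Add2,r4:128,r5:8
c11: CDB Add2=133; issue ADD r5<-Add2 | r0:5,r1:Add1,r2:3,r3:133,r4:128,r5:Add2
c12: issue MUL r1<-Mul1 | r0:5,r1:Mul1,r2:3,r3:133,r4:128,r5:Add2
c13: stall | r0:5,r1:Mul1,r2:3,r3:133,r4:128,r5:Add2
c14: CDB Add1=-125; issue SUB r4<-Add1 | r0:5,r1:Mul1,r2:3,r3:133,r4:Add1,r5:Add2
c15: stall | r0:5,r1:Mul1,r2:3,r3:133,r4:Add1,r5:Add2
c16: CDB Mul1=640; stall | r0:5,r1:640,r2:3,r3:133,r4:Add1,r5:Add2
c17: CDB Add2=8; issue SUB r5<-Add2 | r0:5,r1:640,r2:3,r3:133,r4:Add1,r5:Add2
c18: - | r0:5,r1:640,r2:3,r3:133,r4:Add1,r5:Add2
c19: - | r0:5,r1:640,r2:3,r3:133,r4:Add1,r5:Add2
c20: CDB Add1=-120 | r0:5,r1:640,r2:3,r3:133,r4:-120,r5:Add2
c21: CDB Add2=3 | r0:5,r1:640,r2:3,r3:133,r4:-120,r5:3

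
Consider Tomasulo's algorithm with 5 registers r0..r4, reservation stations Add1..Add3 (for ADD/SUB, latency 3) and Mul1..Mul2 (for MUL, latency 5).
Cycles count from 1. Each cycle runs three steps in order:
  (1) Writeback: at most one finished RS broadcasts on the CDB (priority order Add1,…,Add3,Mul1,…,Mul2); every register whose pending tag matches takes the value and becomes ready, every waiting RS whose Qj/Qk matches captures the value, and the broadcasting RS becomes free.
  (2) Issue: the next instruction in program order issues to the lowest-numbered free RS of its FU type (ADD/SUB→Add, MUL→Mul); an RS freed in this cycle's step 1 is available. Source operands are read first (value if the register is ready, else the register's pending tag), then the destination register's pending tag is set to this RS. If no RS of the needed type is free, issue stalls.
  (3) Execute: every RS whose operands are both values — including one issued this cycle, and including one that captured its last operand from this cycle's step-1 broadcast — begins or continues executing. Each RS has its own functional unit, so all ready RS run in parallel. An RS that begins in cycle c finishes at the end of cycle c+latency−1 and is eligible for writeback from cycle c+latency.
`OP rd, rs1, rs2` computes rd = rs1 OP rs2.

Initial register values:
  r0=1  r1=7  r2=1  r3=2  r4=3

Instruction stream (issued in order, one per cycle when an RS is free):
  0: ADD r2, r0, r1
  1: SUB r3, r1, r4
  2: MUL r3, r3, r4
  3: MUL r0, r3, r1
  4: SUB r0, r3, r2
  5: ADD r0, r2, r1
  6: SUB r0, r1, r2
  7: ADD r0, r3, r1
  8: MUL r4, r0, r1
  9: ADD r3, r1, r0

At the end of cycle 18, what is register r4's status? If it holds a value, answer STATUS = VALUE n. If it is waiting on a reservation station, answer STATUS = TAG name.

cycle 1: issue ADD r2<-Add1 // r0:1,r1:7,r2:Add1,r3:2,r4:3
cycle 2: issue SUB r3<-Add2 // r0:1,r1:7,r2:Add1,r3:Add2,r4:3
cycle 3: issue MUL r3<-Mul1 // r0:1,r1:7,r2:Add1,r3:Mul1,r4:3
cycle 4: CDB Add1=8; issue MUL r0<-Mul2 // r0:Mul2,r1:7,r2:8,r3:Mul1,r4:3
cycle 5: CDB Add2=4; issue SUB r0<-Add1 // r0:Add1,r1:7,r2:8,r3:Mul1,r4:3
cycle 6: issue ADD r0<-Add2 // r0:Add2,r1:7,r2:8,r3:Mul1,r4:3
cycle 7: issue SUB r0<-Add3 // r0:Add3,r1:7,r2:8,r3:Mul1,r4:3
cycle 8: stall // r0:Add3,r1:7,r2:8,r3:Mul1,r4:3
cycle 9: CDB Add2=15; issue ADD r0<-Add2 // r0:Add2,r1:7,r2:8,r3:Mul1,r4:3
cycle 10: CDB Add3=-1; stall // r0:Add2,r1:7,r2:8,r3:Mul1,r4:3
cycle 11: CDB Mul1=12; issue MUL r4<-Mul1 // r0:Add2,r1:7,r2:8,r3:12,r4:Mul1
cycle 12: issue ADD r3<-Add3 // r0:Add2,r1:7,r2:8,r3:Add3,r4:Mul1
cycle 13: - // r0:Add2,r1:7,r2:8,r3:Add3,r4:Mul1
cycle 14: CDB Add1=4 // r0:Add2,r1:7,r2:8,r3:Add3,r4:Mul1
cycle 15: CDB Add2=19 // r0:19,r1:7,r2:8,r3:Add3,r4:Mul1
cycle 16: CDB Mul2=84 // r0:19,r1:7,r2:8,r3:Add3,r4:Mul1
cycle 17: - // r0:19,r1:7,r2:8,r3:Add3,r4:Mul1
cycle 18: CDB Add3=26 // r0:19,r1:7,r2:8,r3:26,r4:Mul1

STATUS = TAG Mul1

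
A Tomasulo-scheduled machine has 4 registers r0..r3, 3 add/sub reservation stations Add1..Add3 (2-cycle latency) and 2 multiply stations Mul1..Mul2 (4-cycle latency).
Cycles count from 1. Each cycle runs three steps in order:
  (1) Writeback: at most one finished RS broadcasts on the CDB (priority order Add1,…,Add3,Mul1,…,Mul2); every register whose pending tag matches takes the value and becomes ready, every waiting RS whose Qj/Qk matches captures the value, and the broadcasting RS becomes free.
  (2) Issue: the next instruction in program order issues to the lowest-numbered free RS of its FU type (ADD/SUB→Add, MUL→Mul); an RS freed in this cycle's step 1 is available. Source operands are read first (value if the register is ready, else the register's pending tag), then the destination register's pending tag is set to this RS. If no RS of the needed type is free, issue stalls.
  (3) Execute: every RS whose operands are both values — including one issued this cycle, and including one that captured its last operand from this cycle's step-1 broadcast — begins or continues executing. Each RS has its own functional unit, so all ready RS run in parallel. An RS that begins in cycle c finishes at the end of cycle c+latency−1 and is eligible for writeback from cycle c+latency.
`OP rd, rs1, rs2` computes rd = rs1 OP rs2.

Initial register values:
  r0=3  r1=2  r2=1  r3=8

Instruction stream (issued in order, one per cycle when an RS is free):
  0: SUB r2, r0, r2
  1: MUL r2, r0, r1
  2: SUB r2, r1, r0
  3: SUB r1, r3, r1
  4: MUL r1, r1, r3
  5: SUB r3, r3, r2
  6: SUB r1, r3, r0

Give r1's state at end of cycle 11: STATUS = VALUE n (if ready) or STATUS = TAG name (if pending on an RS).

  c1: issue SUB r2<-Add1  regs: r0:3,r1:2,r2:Add1,r3:8
  c2: issue MUL r2<-Mul1  regs: r0:3,r1:2,r2:Mul1,r3:8
  c3: CDB Add1=2; issue SUB r2<-Add1  regs: r0:3,r1:2,r2:Add1,r3:8
  c4: issue SUB r1<-Add2  regs: r0:3,r1:Add2,r2:Add1,r3:8
  c5: CDB Add1=-1; issue MUL r1<-Mul2  regs: r0:3,r1:Mul2,r2:-1,r3:8
  c6: CDB Add2=6; issue SUB r3<-Add1  regs: r0:3,r1:Mul2,r2:-1,r3:Add1
  c7: CDB Mul1=6; issue SUB r1<-Add2  regs: r0:3,r1:Add2,r2:-1,r3:Add1
  c8: CDB Add1=9  regs: r0:3,r1:Add2,r2:-1,r3:9
  c9: -  regs: r0:3,r1:Add2,r2:-1,r3:9
  c10: CDB Add2=6  regs: r0:3,r1:6,r2:-1,r3:9
  c11: CDB Mul2=48  regs: r0:3,r1:6,r2:-1,r3:9

STATUS = VALUE 6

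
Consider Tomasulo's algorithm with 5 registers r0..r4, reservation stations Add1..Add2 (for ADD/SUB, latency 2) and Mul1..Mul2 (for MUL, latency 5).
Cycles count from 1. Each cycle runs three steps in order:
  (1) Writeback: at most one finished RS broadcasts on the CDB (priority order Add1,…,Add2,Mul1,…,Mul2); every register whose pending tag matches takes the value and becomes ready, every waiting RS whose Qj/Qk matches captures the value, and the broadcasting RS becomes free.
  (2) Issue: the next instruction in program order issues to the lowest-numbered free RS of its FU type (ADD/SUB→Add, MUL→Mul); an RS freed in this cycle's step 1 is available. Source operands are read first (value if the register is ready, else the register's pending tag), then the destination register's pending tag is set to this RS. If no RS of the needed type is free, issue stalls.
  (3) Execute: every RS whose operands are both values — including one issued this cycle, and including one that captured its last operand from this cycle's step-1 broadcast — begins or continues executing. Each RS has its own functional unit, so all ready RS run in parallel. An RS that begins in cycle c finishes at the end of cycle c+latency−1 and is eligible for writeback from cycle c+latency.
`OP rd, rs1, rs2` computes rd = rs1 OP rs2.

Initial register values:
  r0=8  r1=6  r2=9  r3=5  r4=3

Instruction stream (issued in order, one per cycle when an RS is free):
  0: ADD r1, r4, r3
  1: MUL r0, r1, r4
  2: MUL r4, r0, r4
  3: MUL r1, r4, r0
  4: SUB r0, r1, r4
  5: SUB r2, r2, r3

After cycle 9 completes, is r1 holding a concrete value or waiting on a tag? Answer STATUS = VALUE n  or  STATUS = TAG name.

  c1: issue ADD r1<-Add1  regs: r0:8,r1:Add1,r2:9,r3:5,r4:3
  c2: issue MUL r0<-Mul1  regs: r0:Mul1,r1:Add1,r2:9,r3:5,r4:3
  c3: CDB Add1=8; issue MUL r4<-Mul2  regs: r0:Mul1,r1:8,r2:9,r3:5,r4:Mul2
  c4: stall  regs: r0:Mul1,r1:8,r2:9,r3:5,r4:Mul2
  c5: stall  regs: r0:Mul1,r1:8,r2:9,r3:5,r4:Mul2
  c6: stall  regs: r0:Mul1,r1:8,r2:9,r3:5,r4:Mul2
  c7: stall  regs: r0:Mul1,r1:8,r2:9,r3:5,r4:Mul2
  c8: CDB Mul1=24; issue MUL r1<-Mul1  regs: r0:24,r1:Mul1,r2:9,r3:5,r4:Mul2
  c9: issue SUB r0<-Add1  regs: r0:Add1,r1:Mul1,r2:9,r3:5,r4:Mul2

STATUS = TAG Mul1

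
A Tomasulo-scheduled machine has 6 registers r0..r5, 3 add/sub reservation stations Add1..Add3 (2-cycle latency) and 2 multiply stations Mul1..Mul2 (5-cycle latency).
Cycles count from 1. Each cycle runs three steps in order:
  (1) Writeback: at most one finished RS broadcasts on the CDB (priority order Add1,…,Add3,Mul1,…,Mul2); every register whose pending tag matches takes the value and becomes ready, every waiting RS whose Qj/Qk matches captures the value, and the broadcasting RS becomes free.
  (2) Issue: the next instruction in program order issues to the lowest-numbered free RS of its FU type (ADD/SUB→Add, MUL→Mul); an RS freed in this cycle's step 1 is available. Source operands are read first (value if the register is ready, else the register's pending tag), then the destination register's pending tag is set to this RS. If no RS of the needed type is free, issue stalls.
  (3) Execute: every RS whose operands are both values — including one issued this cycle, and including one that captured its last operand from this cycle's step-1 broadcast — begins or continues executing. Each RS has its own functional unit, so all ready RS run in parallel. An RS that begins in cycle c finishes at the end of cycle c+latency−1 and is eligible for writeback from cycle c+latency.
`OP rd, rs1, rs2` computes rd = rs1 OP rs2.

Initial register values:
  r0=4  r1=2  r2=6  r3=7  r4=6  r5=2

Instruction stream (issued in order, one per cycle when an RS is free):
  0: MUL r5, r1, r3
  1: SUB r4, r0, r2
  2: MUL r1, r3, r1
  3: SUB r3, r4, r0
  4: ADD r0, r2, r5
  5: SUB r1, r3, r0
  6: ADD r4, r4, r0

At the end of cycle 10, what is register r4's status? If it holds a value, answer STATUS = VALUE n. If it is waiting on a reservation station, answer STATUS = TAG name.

c1: issue MUL r5<-Mul1 | r0:4,r1:2,r2:6,r3:7,r4:6,r5:Mul1
c2: issue SUB r4<-Add1 | r0:4,r1:2,r2:6,r3:7,r4:Add1,r5:Mul1
c3: issue MUL r1<-Mul2 | r0:4,r1:Mul2,r2:6,r3:7,r4:Add1,r5:Mul1
c4: CDB Add1=-2; issue SUB r3<-Add1 | r0:4,r1:Mul2,r2:6,r3:Add1,r4:-2,r5:Mul1
c5: issue ADD r0<-Add2 | r0:Add2,r1:Mul2,r2:6,r3:Add1,r4:-2,r5:Mul1
c6: CDB Add1=-6; issue SUB r1<-Add1 | r0:Add2,r1:Add1,r2:6,r3:-6,r4:-2,r5:Mul1
c7: CDB Mul1=14; issue ADD r4<-Add3 | r0:Add2,r1:Add1,r2:6,r3:-6,r4:Add3,r5:14
c8: CDB Mul2=14 | r0:Add2,r1:Add1,r2:6,r3:-6,r4:Add3,r5:14
c9: CDB Add2=20 | r0:20,r1:Add1,r2:6,r3:-6,r4:Add3,r5:14
c10: - | r0:20,r1:Add1,r2:6,r3:-6,r4:Add3,r5:14

STATUS = TAG Add3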